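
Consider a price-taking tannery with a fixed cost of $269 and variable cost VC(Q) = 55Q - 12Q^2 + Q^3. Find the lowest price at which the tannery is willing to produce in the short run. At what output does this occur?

$19 per unit, at Q = 6

The firm shuts down when price falls below the minimum of average variable cost. AVC = VC/Q = 55 - 12Q + Q^2.
At the minimum of AVC, MC = AVC. MC = 55 - 24Q + 3Q^2; setting MC = AVC gives 2Q^2 - 12Q = 0, so Q = 6. min AVC = 19.
So the shutdown price is $19.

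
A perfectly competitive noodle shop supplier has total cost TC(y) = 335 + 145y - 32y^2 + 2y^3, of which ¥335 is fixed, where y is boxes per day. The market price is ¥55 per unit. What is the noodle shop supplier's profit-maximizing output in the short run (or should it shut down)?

Produce at y = 9

Variable cost is VC = 145y - 32y^2 + 2y^3, so AVC = VC/y = 145 - 32y + 2y^2 and MC = dTC/dy = 145 - 64y + 6y^2.
AVC is minimized where dAVC/dy = -32 + 4y = 0, at y = 8; min AVC = 145 - 32·8 + 2·8^2 = ¥17.
Because ¥55 ≥ ¥17, revenue can cover variable cost; the firm operates.
Set P = MC: 55 = 145 - 64y + 6y^2 → 90 - 64y + 6y^2 = 0. The roots are y = 5/3 and y = 9; the profit-maximizing output is on the rising part of MC, so y* = 9.
Check: AVC at y = 9 is ¥19 ≤ P, so revenue covers variable cost.
Profit = P·y − TC = 55·9 − 506 = -¥11, a loss, but smaller than the ¥335 fixed cost the firm would lose by shutting down.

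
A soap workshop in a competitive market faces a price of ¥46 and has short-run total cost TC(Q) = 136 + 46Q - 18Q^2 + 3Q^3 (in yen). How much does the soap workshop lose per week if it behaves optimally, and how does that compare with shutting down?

Profit = -¥40 at Q = 4

AVC = 46 - 18Q + 3Q^2 has its minimum ¥19 at Q = 3; price ¥46 clears that bar, so the firm operates.
With MC = 46 - 36Q + 9Q^2, P = MC on the upward-sloping part at Q* = 4.
TR = 46·4 = 184. TC = 136 + 88 = 224. Profit = 184 − 224 = -¥40.
By producing, the firm covers all variable cost plus ¥96 of fixed cost; shutting down would lose the full ¥136.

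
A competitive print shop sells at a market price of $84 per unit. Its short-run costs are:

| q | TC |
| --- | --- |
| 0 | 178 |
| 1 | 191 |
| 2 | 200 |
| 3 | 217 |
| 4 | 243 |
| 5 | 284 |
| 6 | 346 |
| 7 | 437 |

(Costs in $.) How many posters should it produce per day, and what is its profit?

Profit at each row (π = 84q − TC): q=0: -178; q=1: -107; q=2: -32; q=3: 35; q=4: 93; q=5: 136; q=6: 158; q=7: 151.
Profit is maximized at q = 6. AVC there is 168/6 = $28 ≤ P, so producing beats shutting down (which would give -$178).

q = 6; profit = $158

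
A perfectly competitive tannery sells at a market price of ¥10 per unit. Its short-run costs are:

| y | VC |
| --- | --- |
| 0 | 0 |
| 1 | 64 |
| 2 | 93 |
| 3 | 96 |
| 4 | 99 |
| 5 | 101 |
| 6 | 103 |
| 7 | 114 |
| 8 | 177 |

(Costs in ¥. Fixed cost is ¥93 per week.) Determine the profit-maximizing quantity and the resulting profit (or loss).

y = 0 (shut down); profit = -¥93

Compute π = P·y − TC at each output: y=0: -93; y=1: -147; y=2: -166; y=3: -159; y=4: -152; y=5: -144; y=6: -136; y=7: -137; y=8: -190.
Profit is highest at y = 0. Equivalently, the lowest AVC in the table is 114/7 ≈ ¥16.29 at y = 7, and P = ¥10 falls below it — price never covers variable cost, so the firm shuts down and loses only its fixed cost.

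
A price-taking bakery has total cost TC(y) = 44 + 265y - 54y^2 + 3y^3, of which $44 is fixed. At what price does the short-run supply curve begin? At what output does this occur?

$22 per unit, at y = 9

The firm shuts down when price falls below the minimum of average variable cost. AVC = VC/y = 265 - 54y + 3y^2.
At the minimum of AVC, MC = AVC. MC = 265 - 108y + 9y^2; setting MC = AVC gives 6y^2 - 54y = 0, so y = 9. min AVC = 22.
So the shutdown price is $22.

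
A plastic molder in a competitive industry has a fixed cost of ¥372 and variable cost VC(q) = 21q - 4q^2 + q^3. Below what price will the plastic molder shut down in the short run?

¥17 per unit

Short-run supply begins at min AVC. From VC = 21q - 4q^2 + q^3, AVC = 21 - 4q + q^2.
At the minimum of AVC, MC = AVC. MC = 21 - 8q + 3q^2; setting MC = AVC gives 2q^2 - 4q = 0, so q = 2. min AVC = 17.
The firm shuts down for any P below ¥17.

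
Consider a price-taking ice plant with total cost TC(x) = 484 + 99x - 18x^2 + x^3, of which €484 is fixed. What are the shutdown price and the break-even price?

AVC = 99 - 18x + x^2; minimized at x = 9, giving min AVC = €18. That is the shutdown price.
ATC = 484/x + 99 - 18x + x^2. Setting dATC/dx = −484/x^2 − 18 + 2x = 0 gives x = 11 (since 2·11^3 − 18·11^2 = 484).
min ATC = 484/11 + 99 − 18·11 + 11^2 = €66. That is the break-even price.
Between these two prices the firm operates at a loss; above €66 it earns a profit.

Shutdown price = €18; break-even price = €66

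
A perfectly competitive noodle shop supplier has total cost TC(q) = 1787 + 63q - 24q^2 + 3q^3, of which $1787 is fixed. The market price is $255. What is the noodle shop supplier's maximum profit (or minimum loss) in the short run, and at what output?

AVC = 63 - 24q + 3q^2 has its minimum $15 at q = 4; price $255 clears that bar, so the firm operates.
MC = 63 - 48q + 9q^2. Setting P = MC and taking the root on the rising branch gives q* = 8.
TR = 255·8 = 2040. TC = 1787 + 504 = 2291. Profit = 2040 − 2291 = -$251.
Shutting down would mean losing the fixed cost of $1787, so operating at a loss of $251 is better by $1536.

Profit = -$251 at q = 8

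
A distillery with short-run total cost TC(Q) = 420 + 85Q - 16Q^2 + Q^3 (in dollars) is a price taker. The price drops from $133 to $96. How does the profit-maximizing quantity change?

AVC = 85 - 16Q + Q^2, minimized at Q = 8 where min AVC = $21. MC = 85 - 32Q + 3Q^2.
At P = $133 ≥ min AVC, set P = MC on the rising branch: Q = 12.
At P = $96 ≥ min AVC, set P = MC: Q = 11. The firm stays open but cuts output.

Output falls from 12 to 11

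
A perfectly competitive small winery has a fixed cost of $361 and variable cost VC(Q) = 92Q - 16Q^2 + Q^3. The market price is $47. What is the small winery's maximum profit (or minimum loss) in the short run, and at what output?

Profit = -$199 at Q = 9

AVC = 92 - 16Q + Q^2 has its minimum $28 at Q = 8; price $47 clears that bar, so the firm operates.
MC = 92 - 32Q + 3Q^2. Setting P = MC and taking the root on the rising branch gives Q* = 9.
TR = 47·9 = 423. TC = 361 + 261 = 622. Profit = 423 − 622 = -$199.
By producing, the firm covers all variable cost plus $162 of fixed cost; shutting down would lose the full $361.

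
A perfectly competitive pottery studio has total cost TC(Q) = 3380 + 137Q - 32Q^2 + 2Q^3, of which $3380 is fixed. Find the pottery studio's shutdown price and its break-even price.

AVC = 137 - 32Q + 2Q^2; minimized at Q = 8, giving min AVC = $9. That is the shutdown price.
ATC = 3380/Q + 137 - 32Q + 2Q^2. Setting dATC/dQ = −3380/Q^2 − 32 + 4Q = 0 gives Q = 13 (since 4·13^3 − 32·13^2 = 3380).
min ATC = 3380/13 + 137 − 32·13 + 2·13^2 = $319. That is the break-even price.
Between these two prices the firm operates at a loss; above $319 it earns a profit.

Shutdown price = $9; break-even price = $319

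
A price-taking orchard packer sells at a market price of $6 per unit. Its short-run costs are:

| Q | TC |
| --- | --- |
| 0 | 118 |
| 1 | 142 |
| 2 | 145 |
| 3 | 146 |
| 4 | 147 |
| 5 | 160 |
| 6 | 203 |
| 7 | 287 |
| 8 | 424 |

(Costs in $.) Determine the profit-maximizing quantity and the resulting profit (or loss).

Tabulate TR − TC: Q=0: -118; Q=1: -136; Q=2: -133; Q=3: -128; Q=4: -123; Q=5: -130; Q=6: -167; Q=7: -245; Q=8: -376.
Profit is highest at Q = 0. Equivalently, the lowest AVC in the table is 29/4 ≈ $7.25 at Q = 4, and P = $6 falls below it — price never covers variable cost, so the firm shuts down and loses only its fixed cost.

Q = 0 (shut down); profit = -$118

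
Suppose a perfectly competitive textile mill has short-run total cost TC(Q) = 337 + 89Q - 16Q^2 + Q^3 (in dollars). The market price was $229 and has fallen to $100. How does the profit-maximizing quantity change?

AVC = 89 - 16Q + Q^2, minimized at Q = 8 where min AVC = $25. MC = 89 - 32Q + 3Q^2.
At P = $229 ≥ min AVC, set P = MC on the rising branch: Q = 14.
At P = $100 ≥ min AVC, set P = MC: Q = 11. The firm stays open but cuts output.

Output falls from 14 to 11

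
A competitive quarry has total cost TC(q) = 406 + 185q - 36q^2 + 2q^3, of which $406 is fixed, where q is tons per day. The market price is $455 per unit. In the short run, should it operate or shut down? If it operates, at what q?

Strip out fixed cost: VC = 185q - 36q^2 + 2q^3. Then AVC = 185 - 36q + 2q^2 and MC = 185 - 72q + 6q^2.
AVC is minimized where dAVC/dq = -36 + 4q = 0, at q = 9; min AVC = 185 - 36·9 + 2·9^2 = $23.
Since P = $455 ≥ min AVC = $23, price covers variable cost and the firm should produce.
P = MC gives -270 - 72q + 6q^2 = 0, with roots -3 and 15. Take the larger (rising MC): q* = 15.
Check: AVC at q = 15 is $95 ≤ P, so revenue covers variable cost.
Profit = P·q − TC = 455·15 − 1831 = $4994.

Produce at q = 15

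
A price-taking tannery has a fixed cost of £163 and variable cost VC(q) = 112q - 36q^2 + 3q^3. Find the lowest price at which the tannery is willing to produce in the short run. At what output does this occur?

£4 per unit, at q = 6

The firm shuts down when price falls below the minimum of average variable cost. AVC = VC/q = 112 - 36q + 3q^2.
dAVC/dq = -36 + 6q = 0 gives q = 6. min AVC = 112 - 36·6 + 3·6^2 = 4.
So the shutdown price is £4.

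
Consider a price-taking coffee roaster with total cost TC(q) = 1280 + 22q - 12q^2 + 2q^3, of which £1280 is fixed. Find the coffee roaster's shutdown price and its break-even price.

Shutdown price = min AVC. AVC = 22 - 12q + 2q^2, with vertex at q = 3 and minimum £4.
ATC = 1280/q + 22 - 12q + 2q^2. Setting dATC/dq = −1280/q^2 − 12 + 4q = 0 gives q = 8 (since 4·8^3 − 12·8^2 = 1280).
min ATC = 1280/8 + 22 − 12·8 + 2·8^2 = £214. That is the break-even price.
For £4 ≤ P < £214 the firm produces at a loss; below £4 it shuts down.

Shutdown price = £4; break-even price = £214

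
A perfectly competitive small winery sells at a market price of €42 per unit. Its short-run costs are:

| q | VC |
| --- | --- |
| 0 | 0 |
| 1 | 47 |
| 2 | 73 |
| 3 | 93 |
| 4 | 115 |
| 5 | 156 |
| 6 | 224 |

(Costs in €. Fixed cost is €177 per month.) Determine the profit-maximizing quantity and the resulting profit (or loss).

q = 5; profit = -€123

Compute π = P·q − TC at each output: q=0: -177; q=1: -182; q=2: -166; q=3: -144; q=4: -124; q=5: -123; q=6: -149.
Profit is maximized at q = 5. AVC there is 156/5 = €31.20 ≤ P, so producing beats shutting down (which would give -€177).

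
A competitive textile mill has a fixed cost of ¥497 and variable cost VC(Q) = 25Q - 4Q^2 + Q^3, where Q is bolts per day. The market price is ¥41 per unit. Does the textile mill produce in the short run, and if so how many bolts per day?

Produce at Q = 4

Strip out fixed cost: VC = 25Q - 4Q^2 + Q^3. Then AVC = 25 - 4Q + Q^2 and MC = 25 - 8Q + 3Q^2.
AVC is minimized where dAVC/dQ = -4 + 2Q = 0, at Q = 2; min AVC = 25 - 4·2 + 2^2 = ¥21.
Since P = ¥41 ≥ min AVC = ¥21, price covers variable cost and the firm should produce.
P = MC gives -16 - 8Q + 3Q^2 = 0, with roots -4/3 and 4. Take the larger (rising MC): Q* = 4.
Check: AVC at Q = 4 is ¥25 ≤ P, so revenue covers variable cost.
Profit = P·Q − TC = 41·4 − 597 = -¥433, a loss, but smaller than the ¥497 fixed cost the firm would lose by shutting down.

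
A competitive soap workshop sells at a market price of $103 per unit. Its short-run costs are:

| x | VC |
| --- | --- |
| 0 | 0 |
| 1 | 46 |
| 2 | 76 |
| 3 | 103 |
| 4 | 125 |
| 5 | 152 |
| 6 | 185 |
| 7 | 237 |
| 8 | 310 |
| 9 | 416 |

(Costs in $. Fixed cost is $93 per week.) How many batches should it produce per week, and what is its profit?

x = 8; profit = $421

Compute π = P·x − TC at each output: x=0: -93; x=1: -36; x=2: 37; x=3: 113; x=4: 194; x=5: 270; x=6: 340; x=7: 391; x=8: 421; x=9: 418.
Profit is maximized at x = 8. AVC there is 310/8 = $38.75 ≤ P, so producing beats shutting down (which would give -$93).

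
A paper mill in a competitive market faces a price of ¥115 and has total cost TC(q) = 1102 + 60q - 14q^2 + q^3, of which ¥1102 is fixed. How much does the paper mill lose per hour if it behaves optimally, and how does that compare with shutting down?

AVC = 60 - 14q + q^2 has its minimum ¥11 at q = 7; price ¥115 clears that bar, so the firm operates.
MC = 60 - 28q + 3q^2. Setting P = MC and taking the root on the rising branch gives q* = 11.
TR = 115·11 = 1265. TC = 1102 + 297 = 1399. Profit = 1265 − 1399 = -¥134.
That loss of ¥134 beats the ¥1102 the firm would lose by shutting down; producing recovers ¥968 of fixed cost.

Profit = -¥134 at q = 11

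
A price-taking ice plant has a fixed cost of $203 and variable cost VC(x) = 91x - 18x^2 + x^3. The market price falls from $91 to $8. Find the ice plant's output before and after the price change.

MC = 91 - 36x + 3x^2; the shutdown threshold is min AVC = $10 (at x = 9).
At P = $91 ≥ min AVC, set P = MC on the rising branch: x = 12.
At P = $8 < min AVC = $10, price no longer covers variable cost at any output, so the firm shuts down: x = 0.

Output falls from 12 to 0 (the firm shuts down)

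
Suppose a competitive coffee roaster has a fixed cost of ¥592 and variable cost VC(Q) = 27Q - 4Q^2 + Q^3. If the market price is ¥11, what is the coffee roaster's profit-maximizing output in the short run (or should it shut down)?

Shut down

From TC, MC = TC'(Q) = 27 - 8Q + 3Q^2 and AVC = VC/Q = 27 - 4Q + Q^2.
AVC hits its minimum where MC = AVC, at Q = 2, giving min AVC = 27 - 4·2 + 2^2 = ¥23.
P = ¥11 lies below min AVC = ¥23; no output level covers variable cost.
Shutting down limits the loss to fixed cost, ¥592.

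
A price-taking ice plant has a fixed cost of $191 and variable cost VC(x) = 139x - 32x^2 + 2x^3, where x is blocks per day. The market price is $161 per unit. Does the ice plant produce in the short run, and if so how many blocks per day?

From TC, MC = TC'(x) = 139 - 64x + 6x^2 and AVC = VC/x = 139 - 32x + 2x^2.
AVC hits its minimum where MC = AVC, at x = 8, giving min AVC = 139 - 32·8 + 2·8^2 = $11.
Because $161 ≥ $11, revenue can cover variable cost; the firm operates.
Set P = MC: 161 = 139 - 64x + 6x^2 → -22 - 64x + 6x^2 = 0. The roots are x = -1/3 and x = 11; the profit-maximizing output is on the rising part of MC, so x* = 11.
Check: AVC at x = 11 is $29 ≤ P, so revenue covers variable cost.
Profit = P·x − TC = 161·11 − 510 = $1261.

Produce at x = 11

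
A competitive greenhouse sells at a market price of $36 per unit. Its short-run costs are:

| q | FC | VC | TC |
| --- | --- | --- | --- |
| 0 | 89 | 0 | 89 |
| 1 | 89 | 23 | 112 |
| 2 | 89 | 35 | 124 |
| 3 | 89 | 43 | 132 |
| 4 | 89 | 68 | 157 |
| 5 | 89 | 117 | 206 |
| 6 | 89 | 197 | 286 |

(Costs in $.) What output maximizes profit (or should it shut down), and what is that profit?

Tabulate TR − TC: q=0: -89; q=1: -76; q=2: -52; q=3: -24; q=4: -13; q=5: -26; q=6: -70.
Profit is maximized at q = 4. AVC there is 68/4 = $17 ≤ P, so producing beats shutting down (which would give -$89).

q = 4; profit = -$13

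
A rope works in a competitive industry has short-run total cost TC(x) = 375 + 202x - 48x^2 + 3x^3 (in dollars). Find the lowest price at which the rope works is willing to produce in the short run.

$10 per unit

Short-run supply begins at min AVC. From VC = 202x - 48x^2 + 3x^3, AVC = 202 - 48x + 3x^2.
dAVC/dx = -48 + 6x = 0 gives x = 8. min AVC = 202 - 48·8 + 3·8^2 = 10.
So the shutdown price is $10.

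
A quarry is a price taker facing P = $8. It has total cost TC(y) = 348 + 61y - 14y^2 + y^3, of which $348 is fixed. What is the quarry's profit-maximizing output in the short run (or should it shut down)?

Strip out fixed cost: VC = 61y - 14y^2 + y^3. Then AVC = 61 - 14y + y^2 and MC = 61 - 28y + 3y^2.
AVC hits its minimum where MC = AVC, at y = 7, giving min AVC = 61 - 14·7 + 7^2 = $12.
Since P = $8 < min AVC = $12, price fails to cover variable cost at any output.
The firm minimizes its loss by shutting down and losing only its fixed cost of $348.

Shut down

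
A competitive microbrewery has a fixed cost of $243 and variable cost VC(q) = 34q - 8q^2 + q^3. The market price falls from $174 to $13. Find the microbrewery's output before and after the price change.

Output falls from 10 to 0 (the firm shuts down)

MC = 34 - 16q + 3q^2; the shutdown threshold is min AVC = $18 (at q = 4).
With P = $174 above the shutdown price, P = MC gives q = 10.
At P = $13 < min AVC = $18, price no longer covers variable cost at any output, so the firm shuts down: q = 0.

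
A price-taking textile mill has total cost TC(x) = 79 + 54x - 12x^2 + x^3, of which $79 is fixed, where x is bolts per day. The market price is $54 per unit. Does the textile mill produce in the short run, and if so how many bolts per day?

Strip out fixed cost: VC = 54x - 12x^2 + x^3. Then AVC = 54 - 12x + x^2 and MC = 54 - 24x + 3x^2.
AVC hits its minimum where MC = AVC, at x = 6, giving min AVC = 54 - 12·6 + 6^2 = $18.
Because $54 ≥ $18, revenue can cover variable cost; the firm operates.
Set P = MC: 54 = 54 - 24x + 3x^2 → -24x + 3x^2 = 0. The roots are x = 0 and x = 8; the profit-maximizing output is on the rising part of MC, so x* = 8.
Check: AVC at x = 8 is $22 ≤ P, so revenue covers variable cost.
Profit = P·x − TC = 54·8 − 255 = $177.

Produce at x = 8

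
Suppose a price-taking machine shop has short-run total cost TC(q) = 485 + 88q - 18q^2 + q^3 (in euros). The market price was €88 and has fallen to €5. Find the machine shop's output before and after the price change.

Output falls from 12 to 0 (the firm shuts down)

MC = 88 - 36q + 3q^2; the shutdown threshold is min AVC = €7 (at q = 9).
At P = €88 ≥ min AVC, set P = MC on the rising branch: q = 12.
At P = €5 < min AVC = €7, price no longer covers variable cost at any output, so the firm shuts down: q = 0.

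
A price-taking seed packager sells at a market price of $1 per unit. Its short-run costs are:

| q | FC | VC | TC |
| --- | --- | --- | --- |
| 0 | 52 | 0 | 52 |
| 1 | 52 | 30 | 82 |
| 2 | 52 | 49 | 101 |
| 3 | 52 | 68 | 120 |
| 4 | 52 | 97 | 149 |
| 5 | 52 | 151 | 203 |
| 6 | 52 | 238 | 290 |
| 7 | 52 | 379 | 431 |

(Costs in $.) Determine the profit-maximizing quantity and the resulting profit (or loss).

Tabulate TR − TC: q=0: -52; q=1: -81; q=2: -99; q=3: -117; q=4: -145; q=5: -198; q=6: -284; q=7: -424.
Profit is highest at q = 0. Equivalently, the lowest AVC in the table is 68/3 ≈ $22.67 at q = 3, and P = $1 falls below it — price never covers variable cost, so the firm shuts down and loses only its fixed cost.

q = 0 (shut down); profit = -$52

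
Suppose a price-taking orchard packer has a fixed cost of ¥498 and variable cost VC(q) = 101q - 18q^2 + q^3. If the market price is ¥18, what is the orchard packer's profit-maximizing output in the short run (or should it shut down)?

Shut down

Strip out fixed cost: VC = 101q - 18q^2 + q^3. Then AVC = 101 - 18q + q^2 and MC = 101 - 36q + 3q^2.
AVC hits its minimum where MC = AVC, at q = 9, giving min AVC = 101 - 18·9 + 9^2 = ¥20.
Since P = ¥18 < min AVC = ¥20, price fails to cover variable cost at any output.
Best response: produce nothing and absorb the ¥498 fixed cost.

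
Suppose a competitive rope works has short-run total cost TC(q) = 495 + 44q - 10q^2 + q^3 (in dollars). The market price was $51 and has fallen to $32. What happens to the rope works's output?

Output falls from 7 to 6

MC = 44 - 20q + 3q^2; the shutdown threshold is min AVC = $19 (at q = 5).
At P = $51 ≥ min AVC, set P = MC on the rising branch: q = 7.
At P = $32 ≥ min AVC, set P = MC: q = 6. The firm stays open but cuts output.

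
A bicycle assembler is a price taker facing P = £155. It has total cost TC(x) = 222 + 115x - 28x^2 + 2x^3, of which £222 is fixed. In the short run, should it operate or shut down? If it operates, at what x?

Produce at x = 10

Strip out fixed cost: VC = 115x - 28x^2 + 2x^3. Then AVC = 115 - 28x + 2x^2 and MC = 115 - 56x + 6x^2.
The AVC parabola has its vertex at x = 28/4 = 7, where AVC = 115 - 28·7 + 2·7^2 = £17.
Because £155 ≥ £17, revenue can cover variable cost; the firm operates.
P = MC gives -40 - 56x + 6x^2 = 0, with roots -2/3 and 10. Take the larger (rising MC): x* = 10.
Check: AVC at x = 10 is £35 ≤ P, so revenue covers variable cost.
Profit = P·x − TC = 155·10 − 572 = £978.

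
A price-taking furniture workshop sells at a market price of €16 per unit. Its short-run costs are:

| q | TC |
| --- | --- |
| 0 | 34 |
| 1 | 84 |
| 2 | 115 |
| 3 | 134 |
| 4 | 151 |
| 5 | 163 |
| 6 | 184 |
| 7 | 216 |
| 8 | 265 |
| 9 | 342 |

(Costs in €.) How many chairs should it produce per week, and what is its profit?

q = 0 (shut down); profit = -€34

Compute π = P·q − TC at each output: q=0: -34; q=1: -68; q=2: -83; q=3: -86; q=4: -87; q=5: -83; q=6: -88; q=7: -104; q=8: -137; q=9: -198.
Profit is highest at q = 0. Equivalently, the lowest AVC in the table is 150/6 ≈ €25 at q = 6, and P = €16 falls below it — price never covers variable cost, so the firm shuts down and loses only its fixed cost.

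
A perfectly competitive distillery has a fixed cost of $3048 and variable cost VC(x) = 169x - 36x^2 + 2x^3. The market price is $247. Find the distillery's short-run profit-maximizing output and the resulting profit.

Profit = -$344 at x = 13

AVC = 169 - 36x + 2x^2 has its minimum $7 at x = 9; price $247 clears that bar, so the firm operates.
MC = 169 - 72x + 6x^2. Setting P = MC and taking the root on the rising branch gives x* = 13.
TR = 247·13 = 3211. TC = 3048 + 507 = 3555. Profit = 3211 − 3555 = -$344.
By producing, the firm covers all variable cost plus $2704 of fixed cost; shutting down would lose the full $3048.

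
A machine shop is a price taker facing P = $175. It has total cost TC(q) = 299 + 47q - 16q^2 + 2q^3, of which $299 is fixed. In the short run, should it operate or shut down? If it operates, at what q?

Produce at q = 8

Variable cost is VC = 47q - 16q^2 + 2q^3, so AVC = VC/q = 47 - 16q + 2q^2 and MC = dTC/dq = 47 - 32q + 6q^2.
AVC hits its minimum where MC = AVC, at q = 4, giving min AVC = 47 - 16·4 + 2·4^2 = $15.
P = $175 exceeds min AVC = $15, so the firm stays open.
P = MC gives -128 - 32q + 6q^2 = 0, with roots -8/3 and 8. Take the larger (rising MC): q* = 8.
Check: AVC at q = 8 is $47 ≤ P, so revenue covers variable cost.
Profit = P·q − TC = 175·8 − 675 = $725.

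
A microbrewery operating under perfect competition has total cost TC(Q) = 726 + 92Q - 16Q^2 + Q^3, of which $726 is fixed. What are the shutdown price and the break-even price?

Shutdown price = min AVC. AVC = 92 - 16Q + Q^2, with vertex at Q = 8 and minimum $28.
ATC = 726/Q + 92 - 16Q + Q^2. Setting dATC/dQ = −726/Q^2 − 16 + 2Q = 0 gives Q = 11 (since 2·11^3 − 16·11^2 = 726).
min ATC = 726/11 + 92 − 16·11 + 11^2 = $103. That is the break-even price.
For $28 ≤ P < $103 the firm produces at a loss; below $28 it shuts down.

Shutdown price = $28; break-even price = $103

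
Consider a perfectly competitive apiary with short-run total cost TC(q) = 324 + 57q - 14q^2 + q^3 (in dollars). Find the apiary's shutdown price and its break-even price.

Shutdown price = min AVC. AVC = 57 - 14q + q^2, with vertex at q = 7 and minimum $8.
ATC = 324/q + 57 - 14q + q^2. Setting dATC/dq = −324/q^2 − 14 + 2q = 0 gives q = 9 (since 2·9^3 − 14·9^2 = 324).
min ATC = 324/9 + 57 − 14·9 + 9^2 = $48. That is the break-even price.
Between these two prices the firm operates at a loss; above $48 it earns a profit.

Shutdown price = $8; break-even price = $48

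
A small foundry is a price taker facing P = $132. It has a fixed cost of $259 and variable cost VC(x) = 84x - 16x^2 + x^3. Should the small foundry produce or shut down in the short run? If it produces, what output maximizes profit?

From TC, MC = TC'(x) = 84 - 32x + 3x^2 and AVC = VC/x = 84 - 16x + x^2.
The AVC parabola has its vertex at x = 16/2 = 8, where AVC = 84 - 16·8 + 8^2 = $20.
P = $132 exceeds min AVC = $20, so the firm stays open.
P = MC gives -48 - 32x + 3x^2 = 0, with roots -4/3 and 12. Take the larger (rising MC): x* = 12.
Check: AVC at x = 12 is $36 ≤ P, so revenue covers variable cost.
Profit = P·x − TC = 132·12 − 691 = $893.

Produce at x = 12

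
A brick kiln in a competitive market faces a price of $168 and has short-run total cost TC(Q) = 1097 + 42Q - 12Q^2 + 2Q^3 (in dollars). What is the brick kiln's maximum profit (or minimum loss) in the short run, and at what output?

Profit = -$313 at Q = 7

AVC = 42 - 12Q + 2Q^2; min AVC = $24 at Q = 3. Since P = $168 ≥ min AVC, the firm produces.
MC = 42 - 24Q + 6Q^2. Setting P = MC and taking the root on the rising branch gives Q* = 7.
TR = 168·7 = 1176. TC = 1097 + 392 = 1489. Profit = 1176 − 1489 = -$313.
Shutting down would mean losing the fixed cost of $1097, so operating at a loss of $313 is better by $784.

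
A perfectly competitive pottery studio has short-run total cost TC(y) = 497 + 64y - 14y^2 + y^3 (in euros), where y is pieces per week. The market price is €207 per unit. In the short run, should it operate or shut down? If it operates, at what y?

Produce at y = 13

From TC, MC = TC'(y) = 64 - 28y + 3y^2 and AVC = VC/y = 64 - 14y + y^2.
The AVC parabola has its vertex at y = 14/2 = 7, where AVC = 64 - 14·7 + 7^2 = €15.
Since P = €207 ≥ min AVC = €15, price covers variable cost and the firm should produce.
P = MC gives -143 - 28y + 3y^2 = 0, with roots -11/3 and 13. Take the larger (rising MC): y* = 13.
Check: AVC at y = 13 is €51 ≤ P, so revenue covers variable cost.
Profit = P·y − TC = 207·13 − 1160 = €1531.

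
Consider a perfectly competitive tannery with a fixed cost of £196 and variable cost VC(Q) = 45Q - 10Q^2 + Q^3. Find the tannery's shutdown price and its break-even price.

Shutdown price = £20; break-even price = £52

AVC = 45 - 10Q + Q^2; minimized at Q = 5, giving min AVC = £20. That is the shutdown price.
ATC = 196/Q + 45 - 10Q + Q^2. Setting dATC/dQ = −196/Q^2 − 10 + 2Q = 0 gives Q = 7 (since 2·7^3 − 10·7^2 = 196).
min ATC = 196/7 + 45 − 10·7 + 7^2 = £52. That is the break-even price.
Between these two prices the firm operates at a loss; above £52 it earns a profit.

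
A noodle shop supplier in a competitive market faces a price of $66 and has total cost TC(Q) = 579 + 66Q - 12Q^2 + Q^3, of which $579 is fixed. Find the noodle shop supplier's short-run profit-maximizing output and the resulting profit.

Profit = -$323 at Q = 8

AVC = 66 - 12Q + Q^2 has its minimum $30 at Q = 6; price $66 clears that bar, so the firm operates.
MC = 66 - 24Q + 3Q^2. Setting P = MC and taking the root on the rising branch gives Q* = 8.
TR = 66·8 = 528. TC = 579 + 272 = 851. Profit = 528 − 851 = -$323.
That loss of $323 beats the $579 the firm would lose by shutting down; producing recovers $256 of fixed cost.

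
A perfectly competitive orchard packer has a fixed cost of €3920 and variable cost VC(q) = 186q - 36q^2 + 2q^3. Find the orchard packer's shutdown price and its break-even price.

Shutdown price = €24; break-even price = €354

Shutdown price = min AVC. AVC = 186 - 36q + 2q^2, with vertex at q = 9 and minimum €24.
ATC = 3920/q + 186 - 36q + 2q^2. Setting dATC/dq = −3920/q^2 − 36 + 4q = 0 gives q = 14 (since 4·14^3 − 36·14^2 = 3920).
min ATC = 3920/14 + 186 − 36·14 + 2·14^2 = €354. That is the break-even price.
For €24 ≤ P < €354 the firm produces at a loss; below €24 it shuts down.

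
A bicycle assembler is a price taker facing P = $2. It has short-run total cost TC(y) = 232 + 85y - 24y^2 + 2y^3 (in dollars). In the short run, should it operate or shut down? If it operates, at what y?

Shut down

Variable cost is VC = 85y - 24y^2 + 2y^3, so AVC = VC/y = 85 - 24y + 2y^2 and MC = dTC/dy = 85 - 48y + 6y^2.
AVC hits its minimum where MC = AVC, at y = 6, giving min AVC = 85 - 24·6 + 2·6^2 = $13.
With P < min AVC ($2 < $13), every unit sold adds to the loss.
Best response: produce nothing and absorb the $232 fixed cost.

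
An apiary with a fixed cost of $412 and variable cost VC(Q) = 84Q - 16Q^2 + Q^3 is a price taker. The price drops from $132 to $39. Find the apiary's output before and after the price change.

Output falls from 12 to 9

MC = 84 - 32Q + 3Q^2; the shutdown threshold is min AVC = $20 (at Q = 8).
With P = $132 above the shutdown price, P = MC gives Q = 12.
At P = $39 ≥ min AVC, set P = MC: Q = 9. The firm stays open but cuts output.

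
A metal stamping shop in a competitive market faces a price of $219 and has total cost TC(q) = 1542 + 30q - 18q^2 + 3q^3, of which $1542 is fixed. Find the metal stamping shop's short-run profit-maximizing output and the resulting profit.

Profit = -$366 at q = 7

AVC = 30 - 18q + 3q^2 has its minimum $3 at q = 3; price $219 clears that bar, so the firm operates.
MC = 30 - 36q + 9q^2. Setting P = MC and taking the root on the rising branch gives q* = 7.
TR = 219·7 = 1533. TC = 1542 + 357 = 1899. Profit = 1533 − 1899 = -$366.
By producing, the firm covers all variable cost plus $1176 of fixed cost; shutting down would lose the full $1542.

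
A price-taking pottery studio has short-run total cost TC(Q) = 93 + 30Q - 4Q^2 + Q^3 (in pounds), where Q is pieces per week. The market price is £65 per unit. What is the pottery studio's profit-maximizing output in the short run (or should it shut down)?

Produce at Q = 5

Strip out fixed cost: VC = 30Q - 4Q^2 + Q^3. Then AVC = 30 - 4Q + Q^2 and MC = 30 - 8Q + 3Q^2.
AVC is minimized where dAVC/dQ = -4 + 2Q = 0, at Q = 2; min AVC = 30 - 4·2 + 2^2 = £26.
P = £65 exceeds min AVC = £26, so the firm stays open.
Solving P = MC: -35 - 8Q + 3Q^2 = 0 ⇒ Q = -7/3 or 5. On the upward-sloping branch, Q* = 5.
Check: AVC at Q = 5 is £35 ≤ P, so revenue covers variable cost.
Profit = P·Q − TC = 65·5 − 268 = £57.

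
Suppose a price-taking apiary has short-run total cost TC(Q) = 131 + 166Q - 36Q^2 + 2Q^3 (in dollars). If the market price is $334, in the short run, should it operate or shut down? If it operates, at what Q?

Produce at Q = 14

Variable cost is VC = 166Q - 36Q^2 + 2Q^3, so AVC = VC/Q = 166 - 36Q + 2Q^2 and MC = dTC/dQ = 166 - 72Q + 6Q^2.
The AVC parabola has its vertex at Q = 36/4 = 9, where AVC = 166 - 36·9 + 2·9^2 = $4.
Since P = $334 ≥ min AVC = $4, price covers variable cost and the firm should produce.
P = MC gives -168 - 72Q + 6Q^2 = 0, with roots -2 and 14. Take the larger (rising MC): Q* = 14.
Check: AVC at Q = 14 is $54 ≤ P, so revenue covers variable cost.
Profit = P·Q − TC = 334·14 − 887 = $3789.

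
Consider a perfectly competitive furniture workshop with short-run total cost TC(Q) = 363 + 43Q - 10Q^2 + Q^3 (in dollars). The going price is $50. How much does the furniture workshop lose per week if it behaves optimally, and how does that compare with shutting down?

AVC = 43 - 10Q + Q^2 has its minimum $18 at Q = 5; price $50 clears that bar, so the firm operates.
MC = 43 - 20Q + 3Q^2. Setting P = MC and taking the root on the rising branch gives Q* = 7.
TR = 50·7 = 350. TC = 363 + 154 = 517. Profit = 350 − 517 = -$167.
That loss of $167 beats the $363 the firm would lose by shutting down; producing recovers $196 of fixed cost.

Profit = -$167 at Q = 7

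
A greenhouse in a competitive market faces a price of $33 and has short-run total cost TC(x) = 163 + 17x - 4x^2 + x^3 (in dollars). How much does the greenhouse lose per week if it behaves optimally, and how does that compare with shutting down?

Profit = -$99 at x = 4

AVC = 17 - 4x + x^2; min AVC = $13 at x = 2. Since P = $33 ≥ min AVC, the firm produces.
With MC = 17 - 8x + 3x^2, P = MC on the upward-sloping part at x* = 4.
TR = 33·4 = 132. TC = 163 + 68 = 231. Profit = 132 − 231 = -$99.
Shutting down would mean losing the fixed cost of $163, so operating at a loss of $99 is better by $64.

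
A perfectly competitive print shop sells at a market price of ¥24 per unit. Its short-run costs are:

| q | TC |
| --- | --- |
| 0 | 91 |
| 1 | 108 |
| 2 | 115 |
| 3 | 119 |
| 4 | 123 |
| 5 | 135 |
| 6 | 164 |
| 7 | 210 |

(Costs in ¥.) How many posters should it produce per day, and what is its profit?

q = 5; profit = -¥15

Tabulate TR − TC: q=0: -91; q=1: -84; q=2: -67; q=3: -47; q=4: -27; q=5: -15; q=6: -20; q=7: -42.
Profit is maximized at q = 5. AVC there is 44/5 = ¥8.80 ≤ P, so producing beats shutting down (which would give -¥91).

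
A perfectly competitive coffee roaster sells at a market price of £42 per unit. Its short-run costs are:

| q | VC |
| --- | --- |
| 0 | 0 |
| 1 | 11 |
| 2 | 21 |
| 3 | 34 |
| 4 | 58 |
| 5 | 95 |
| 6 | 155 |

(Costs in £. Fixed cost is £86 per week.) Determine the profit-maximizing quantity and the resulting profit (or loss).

Profit at each row (π = 42q − TC): q=0: -86; q=1: -55; q=2: -23; q=3: 6; q=4: 24; q=5: 29; q=6: 11.
Profit is maximized at q = 5. AVC there is 95/5 = £19 ≤ P, so producing beats shutting down (which would give -£86).

q = 5; profit = £29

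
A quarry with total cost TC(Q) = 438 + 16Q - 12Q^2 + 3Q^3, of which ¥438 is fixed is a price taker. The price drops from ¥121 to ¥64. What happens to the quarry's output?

Output falls from 5 to 4

MC = 16 - 24Q + 9Q^2; the shutdown threshold is min AVC = ¥4 (at Q = 2).
With P = ¥121 above the shutdown price, P = MC gives Q = 5.
At P = ¥64 ≥ min AVC, set P = MC: Q = 4. The firm stays open but cuts output.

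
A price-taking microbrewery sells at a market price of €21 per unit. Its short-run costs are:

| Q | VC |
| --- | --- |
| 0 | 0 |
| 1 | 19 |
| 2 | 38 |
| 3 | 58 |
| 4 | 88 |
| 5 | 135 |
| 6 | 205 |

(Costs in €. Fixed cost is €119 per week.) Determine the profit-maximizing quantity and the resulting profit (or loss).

Q = 3; profit = -€114

Profit at each row (π = 21Q − TC): Q=0: -119; Q=1: -117; Q=2: -115; Q=3: -114; Q=4: -123; Q=5: -149; Q=6: -198.
Profit is maximized at Q = 3. AVC there is 58/3 = €19.33 ≤ P, so producing beats shutting down (which would give -€119).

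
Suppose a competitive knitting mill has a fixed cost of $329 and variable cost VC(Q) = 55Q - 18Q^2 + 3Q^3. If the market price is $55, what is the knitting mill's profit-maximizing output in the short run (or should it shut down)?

Produce at Q = 4

From TC, MC = TC'(Q) = 55 - 36Q + 9Q^2 and AVC = VC/Q = 55 - 18Q + 3Q^2.
AVC is minimized where dAVC/dQ = -18 + 6Q = 0, at Q = 3; min AVC = 55 - 18·3 + 3·3^2 = $28.
Since P = $55 ≥ min AVC = $28, price covers variable cost and the firm should produce.
Set P = MC: 55 = 55 - 36Q + 9Q^2 → -36Q + 9Q^2 = 0. The roots are Q = 0 and Q = 4; the profit-maximizing output is on the rising part of MC, so Q* = 4.
Check: AVC at Q = 4 is $31 ≤ P, so revenue covers variable cost.
Profit = P·Q − TC = 55·4 − 453 = -$233, a loss, but smaller than the $329 fixed cost the firm would lose by shutting down.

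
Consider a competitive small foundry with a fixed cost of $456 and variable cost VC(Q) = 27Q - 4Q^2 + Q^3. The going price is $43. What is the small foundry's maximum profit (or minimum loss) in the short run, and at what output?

AVC = 27 - 4Q + Q^2 has its minimum $23 at Q = 2; price $43 clears that bar, so the firm operates.
MC = 27 - 8Q + 3Q^2. Setting P = MC and taking the root on the rising branch gives Q* = 4.
TR = 43·4 = 172. TC = 456 + 108 = 564. Profit = 172 − 564 = -$392.
Shutting down would mean losing the fixed cost of $456, so operating at a loss of $392 is better by $64.

Profit = -$392 at Q = 4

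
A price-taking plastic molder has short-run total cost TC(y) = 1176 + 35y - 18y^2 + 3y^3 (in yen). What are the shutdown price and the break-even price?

Shutdown price = ¥8; break-even price = ¥224

Shutdown price = min AVC. AVC = 35 - 18y + 3y^2, with vertex at y = 3 and minimum ¥8.
ATC = 1176/y + 35 - 18y + 3y^2. Setting dATC/dy = −1176/y^2 − 18 + 6y = 0 gives y = 7 (since 6·7^3 − 18·7^2 = 1176).
min ATC = 1176/7 + 35 − 18·7 + 3·7^2 = ¥224. That is the break-even price.
For ¥8 ≤ P < ¥224 the firm produces at a loss; below ¥8 it shuts down.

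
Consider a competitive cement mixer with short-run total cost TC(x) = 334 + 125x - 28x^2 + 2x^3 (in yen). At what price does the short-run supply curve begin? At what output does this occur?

¥27 per unit, at x = 7

The firm shuts down when price falls below the minimum of average variable cost. AVC = VC/x = 125 - 28x + 2x^2.
At the minimum of AVC, MC = AVC. MC = 125 - 56x + 6x^2; setting MC = AVC gives 4x^2 - 28x = 0, so x = 7. min AVC = 27.
The firm shuts down for any P below ¥27.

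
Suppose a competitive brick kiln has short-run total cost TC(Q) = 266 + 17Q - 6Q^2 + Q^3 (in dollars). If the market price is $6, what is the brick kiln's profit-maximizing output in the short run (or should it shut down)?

Shut down

From TC, MC = TC'(Q) = 17 - 12Q + 3Q^2 and AVC = VC/Q = 17 - 6Q + Q^2.
AVC is minimized where dAVC/dQ = -6 + 2Q = 0, at Q = 3; min AVC = 17 - 6·3 + 3^2 = $8.
Since P = $6 < min AVC = $8, price fails to cover variable cost at any output.
Shutting down limits the loss to fixed cost, $266.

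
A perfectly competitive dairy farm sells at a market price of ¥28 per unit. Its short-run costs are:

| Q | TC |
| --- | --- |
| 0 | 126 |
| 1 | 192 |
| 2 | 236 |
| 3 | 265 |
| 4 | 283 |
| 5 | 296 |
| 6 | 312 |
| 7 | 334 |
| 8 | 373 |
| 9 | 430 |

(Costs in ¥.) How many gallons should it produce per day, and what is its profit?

Q = 0 (shut down); profit = -¥126

Profit at each row (π = 28Q − TC): Q=0: -126; Q=1: -164; Q=2: -180; Q=3: -181; Q=4: -171; Q=5: -156; Q=6: -144; Q=7: -138; Q=8: -149; Q=9: -178.
Profit is highest at Q = 0. Equivalently, the lowest AVC in the table is 208/7 ≈ ¥29.71 at Q = 7, and P = ¥28 falls below it — price never covers variable cost, so the firm shuts down and loses only its fixed cost.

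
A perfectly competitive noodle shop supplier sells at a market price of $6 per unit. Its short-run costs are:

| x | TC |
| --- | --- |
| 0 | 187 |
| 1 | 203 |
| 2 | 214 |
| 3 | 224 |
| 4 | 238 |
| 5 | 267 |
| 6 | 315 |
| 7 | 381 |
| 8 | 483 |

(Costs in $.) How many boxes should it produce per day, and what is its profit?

Tabulate TR − TC: x=0: -187; x=1: -197; x=2: -202; x=3: -206; x=4: -214; x=5: -237; x=6: -279; x=7: -339; x=8: -435.
Profit is highest at x = 0. Equivalently, the lowest AVC in the table is 37/3 ≈ $12.33 at x = 3, and P = $6 falls below it — price never covers variable cost, so the firm shuts down and loses only its fixed cost.

x = 0 (shut down); profit = -$187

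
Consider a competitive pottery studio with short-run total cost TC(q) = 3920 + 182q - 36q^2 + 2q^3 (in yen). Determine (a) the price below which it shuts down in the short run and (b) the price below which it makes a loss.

Shutdown price = min AVC. AVC = 182 - 36q + 2q^2, with vertex at q = 9 and minimum ¥20.
ATC = 3920/q + 182 - 36q + 2q^2. Setting dATC/dq = −3920/q^2 − 36 + 4q = 0 gives q = 14 (since 4·14^3 − 36·14^2 = 3920).
min ATC = 3920/14 + 182 − 36·14 + 2·14^2 = ¥350. That is the break-even price.
For ¥20 ≤ P < ¥350 the firm produces at a loss; below ¥20 it shuts down.

Shutdown price = ¥20; break-even price = ¥350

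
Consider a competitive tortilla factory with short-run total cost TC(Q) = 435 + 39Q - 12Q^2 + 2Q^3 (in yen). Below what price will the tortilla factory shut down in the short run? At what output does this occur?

The firm shuts down when price falls below the minimum of average variable cost. AVC = VC/Q = 39 - 12Q + 2Q^2.
At the minimum of AVC, MC = AVC. MC = 39 - 24Q + 6Q^2; setting MC = AVC gives 4Q^2 - 12Q = 0, so Q = 3. min AVC = 21.
The firm shuts down for any P below ¥21.

¥21 per unit, at Q = 3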